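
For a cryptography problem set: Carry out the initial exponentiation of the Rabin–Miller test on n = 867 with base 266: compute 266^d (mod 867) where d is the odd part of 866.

n − 1 = 866 = 2^1 · 433, so s = 1 and d = 433.
Repeated squaring mod 867: 266^1 ≡ 266, 266^2 ≡ 529, 266^4 ≡ 667, 266^8 ≡ 118, 266^16 ≡ 52, 266^32 ≡ 103, 266^64 ≡ 205, 266^128 ≡ 409, 266^256 ≡ 817.
433 = 256 + 128 + 32 + 16 + 1, so 266^433 ≡ 817·409·103·52·266 ≡ 674 (mod 867).

674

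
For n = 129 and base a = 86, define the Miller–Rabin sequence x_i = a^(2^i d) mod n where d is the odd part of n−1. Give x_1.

43

n − 1 = 128 = 2^7 · 1, so s = 7 and d = 1.
x_0 = 86^1 mod 129 = 86.
x_1 = 86^2 mod 129 = 43.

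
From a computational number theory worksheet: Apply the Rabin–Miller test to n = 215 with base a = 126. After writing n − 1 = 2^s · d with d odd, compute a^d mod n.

n − 1 = 214 = 2^1 · 107, so s = 1 and d = 107.
Repeated squaring mod 215: 126^1 ≡ 126, 126^2 ≡ 181, 126^4 ≡ 81, 126^8 ≡ 111, 126^16 ≡ 66, 126^32 ≡ 56, 126^64 ≡ 126.
107 = 64 + 32 + 8 + 2 + 1, so 126^107 ≡ 126·56·111·181·126 ≡ 181 (mod 215).

181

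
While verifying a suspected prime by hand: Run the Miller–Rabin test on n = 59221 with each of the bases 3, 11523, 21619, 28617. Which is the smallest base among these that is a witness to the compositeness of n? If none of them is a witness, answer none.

none

n − 1 = 59220 = 2^2 · 14805, so s = 2 and d = 14805.
Base 3: x_0 = 3^14805 mod 59221 = 59220. x_0 = 59220 ≡ −1, so 3 is not a witness.
Base 11523: x_0 = 11523^14805 mod 59221 = 1. x_0 = 1, so 11523 is not a witness.
Base 21619: x_0 = 21619^14805 mod 59221 = 18180. x_0 is neither 1 nor 59220, so continue squaring. x_1 = 18180^2 mod 59221 = 59220. x_1 ≡ −1, so 21619 is not a witness.
Base 28617: x_0 = 28617^14805 mod 59221 = 1. x_0 = 1, so 28617 is not a witness.
No listed base is a witness for 59221.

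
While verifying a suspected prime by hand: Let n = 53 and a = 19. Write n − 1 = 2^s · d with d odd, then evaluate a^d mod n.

n − 1 = 52 = 2^2 · 13, so s = 2 and d = 13.
19^13 mod 53 = 30.

30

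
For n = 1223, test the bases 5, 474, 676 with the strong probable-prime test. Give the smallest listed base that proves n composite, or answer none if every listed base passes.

n − 1 = 1222 = 2^1 · 611, so s = 1 and d = 611.
Base 5: x_0 = 5^611 mod 1223 = 1222. x_0 = 1222 ≡ −1, so 5 is not a witness.
Base 474: x_0 = 474^611 mod 1223 = 1222. x_0 = 1222 ≡ −1, so 474 is not a witness.
Base 676: x_0 = 676^611 mod 1223 = 1. x_0 = 1, so 676 is not a witness.
No listed base is a witness for 1223.

none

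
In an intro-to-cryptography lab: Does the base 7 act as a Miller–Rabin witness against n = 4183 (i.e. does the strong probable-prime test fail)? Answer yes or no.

n − 1 = 4182 = 2^1 · 2091, so s = 1 and d = 2091.
Repeated squaring mod 4183: 7^1 ≡ 7, 7^2 ≡ 49, 7^4 ≡ 2401, 7^8 ≡ 627, 7^16 ≡ 4110, 7^32 ≡ 1146, 7^64 ≡ 4037, 7^128 ≡ 401, 7^256 ≡ 1847, 7^512 ≡ 2264, 7^1024 ≡ 1521, 7^2048 ≡ 242.
2091 = 2048 + 32 + 8 + 2 + 1, so 7^2091 ≡ 242·1146·627·49·7 ≡ 118 (mod 4183).
x_0 = 7^2091 mod 4183 = 118.
x_0 ∉ {1, 4182} and s = 1, so 7 is a Miller–Rabin witness and 4183 is composite.

yes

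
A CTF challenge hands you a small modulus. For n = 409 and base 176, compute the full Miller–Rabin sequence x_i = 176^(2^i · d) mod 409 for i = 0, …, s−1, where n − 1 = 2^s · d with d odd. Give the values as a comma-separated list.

n − 1 = 408 = 2^3 · 51, so s = 3 and d = 51.
x_0 = 176^51 mod 409 = 378.
x_1 = 378^2 mod 409 = 143.
x_2 = 143^2 mod 409 = 408.

378, 143, 408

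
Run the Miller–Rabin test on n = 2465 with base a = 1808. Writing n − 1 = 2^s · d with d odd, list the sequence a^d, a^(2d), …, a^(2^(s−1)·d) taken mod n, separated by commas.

n − 1 = 2464 = 2^5 · 77, so s = 5 and d = 77.
x_0 = 1808^77 mod 2465 = 418.
x_1 = 418^2 mod 2465 = 2174.
x_2 = 2174^2 mod 2465 = 871.
x_3 = 871^2 mod 2465 = 1886.
x_4 = 1886^2 mod 2465 = 1.

418, 2174, 871, 1886, 1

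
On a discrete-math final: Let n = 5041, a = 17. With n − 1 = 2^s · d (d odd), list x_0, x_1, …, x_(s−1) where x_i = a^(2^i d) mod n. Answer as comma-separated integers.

n − 1 = 5040 = 2^4 · 315, so s = 4 and d = 315.
x_0 = 17^315 mod 5041 = 3549.
x_1 = 3549^2 mod 5041 = 2983.
x_2 = 2983^2 mod 5041 = 924.
x_3 = 924^2 mod 5041 = 1847.

3549, 2983, 924, 1847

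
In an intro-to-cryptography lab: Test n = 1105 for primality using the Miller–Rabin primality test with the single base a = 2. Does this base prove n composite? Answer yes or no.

yes

n − 1 = 1104 = 2^4 · 69, so s = 4 and d = 69.
By repeated squaring, 2^69 ≡ 967 (mod 1105).
x_0 = 2^69 mod 1105 = 967.
x_0 is neither 1 nor 1104, so continue squaring.
x_1 = 967^2 mod 1105 = 259.
x_2 = 259^2 mod 1105 = 781.
x_3 = 781^2 mod 1105 = 1.
x_3 = 1 but x_2 ≠ ±1, a nontrivial square root of 1 — 2 is a witness and 1105 is composite.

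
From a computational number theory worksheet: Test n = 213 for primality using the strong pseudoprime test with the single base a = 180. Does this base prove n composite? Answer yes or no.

yes

n − 1 = 212 = 2^2 · 53, so s = 2 and d = 53.
By repeated squaring, 180^53 ≡ 111 (mod 213).
x_0 = 180^53 mod 213 = 111.
x_0 is neither 1 nor 212, so continue squaring.
x_1 = 111^2 mod 213 = 180.
Reached i = s−1 = 1 without hitting −1: 180 is a Miller–Rabin witness and 213 is composite.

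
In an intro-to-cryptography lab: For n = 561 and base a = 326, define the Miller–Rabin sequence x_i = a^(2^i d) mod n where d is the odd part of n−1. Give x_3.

n − 1 = 560 = 2^4 · 35, so s = 4 and d = 35.
x_0 = 326^35 mod 561 = 197.
x_1 = 197^2 mod 561 = 100.
x_2 = 100^2 mod 561 = 463.
x_3 = 463^2 mod 561 = 67.

67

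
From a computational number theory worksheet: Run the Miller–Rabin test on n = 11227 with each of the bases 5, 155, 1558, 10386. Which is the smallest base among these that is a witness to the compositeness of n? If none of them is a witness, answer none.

n − 1 = 11226 = 2^1 · 5613, so s = 1 and d = 5613.
Base 5: x_0 = 5^5613 mod 11227 = 8468. x_0 ∉ {1, 11226} and s = 1, so 5 is a Miller–Rabin witness and 11227 is composite.
Base 155: x_0 = 155^5613 mod 11227 = 7738. x_0 ∉ {1, 11226} and s = 1, so 155 is a Miller–Rabin witness and 11227 is composite.
Base 1558: x_0 = 1558^5613 mod 11227 = 755. x_0 ∉ {1, 11226} and s = 1, so 1558 is a Miller–Rabin witness and 11227 is composite.
Base 10386: x_0 = 10386^5613 mod 11227 = 2709. x_0 ∉ {1, 11226} and s = 1, so 10386 is a Miller–Rabin witness and 11227 is composite.
The smallest witness among the given bases is 5.

5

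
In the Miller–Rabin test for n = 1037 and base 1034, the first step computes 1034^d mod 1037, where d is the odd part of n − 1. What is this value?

874

n − 1 = 1036 = 2^2 · 259, so s = 2 and d = 259.
Repeated squaring mod 1037: 1034^1 ≡ 1034, 1034^2 ≡ 9, 1034^4 ≡ 81, 1034^8 ≡ 339, 1034^16 ≡ 851, 1034^32 ≡ 375, 1034^64 ≡ 630, 1034^128 ≡ 766, 1034^256 ≡ 851.
259 = 256 + 2 + 1, so 1034^259 ≡ 851·9·1034 ≡ 874 (mod 1037).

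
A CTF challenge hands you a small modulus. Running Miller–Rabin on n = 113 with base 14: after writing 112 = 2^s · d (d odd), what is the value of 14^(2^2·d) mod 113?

1

n − 1 = 112 = 2^4 · 7, so s = 4 and d = 7.
x_0 = 14^7 mod 113 = 98.
x_1 = 98^2 mod 113 = 112.
x_2 = 112^2 mod 113 = 1.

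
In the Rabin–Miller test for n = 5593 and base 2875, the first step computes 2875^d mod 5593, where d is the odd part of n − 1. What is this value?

909

n − 1 = 5592 = 2^3 · 699, so s = 3 and d = 699.
By repeated squaring, 2875^699 ≡ 909 (mod 5593).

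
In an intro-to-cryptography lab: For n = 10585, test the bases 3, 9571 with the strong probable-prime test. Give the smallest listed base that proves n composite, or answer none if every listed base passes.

n − 1 = 10584 = 2^3 · 1323, so s = 3 and d = 1323.
Base 3: x_0 = 3^1323 mod 10585 = 8422. x_0 is neither 1 nor 10584, so continue squaring. x_1 = 8422^2 mod 10585 = 10584. x_1 ≡ −1, so 3 is not a witness.
Base 9571: x_0 = 9571^1323 mod 10585 = 1. x_0 = 1, so 9571 is not a witness.
No listed base is a witness for 10585.

none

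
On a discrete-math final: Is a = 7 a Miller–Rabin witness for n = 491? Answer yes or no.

n − 1 = 490 = 2^1 · 245, so s = 1 and d = 245.
x_0 = 7^245 mod 491 = 490.
x_0 = 490 ≡ −1, so 7 is not a witness.

no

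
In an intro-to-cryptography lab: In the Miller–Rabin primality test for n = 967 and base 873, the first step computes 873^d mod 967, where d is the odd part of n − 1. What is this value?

n − 1 = 966 = 2^1 · 483, so s = 1 and d = 483.
By repeated squaring, 873^483 ≡ 1 (mod 967).

1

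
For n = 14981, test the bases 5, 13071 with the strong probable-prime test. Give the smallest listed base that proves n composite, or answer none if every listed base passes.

none

n − 1 = 14980 = 2^2 · 3745, so s = 2 and d = 3745.
Base 5: x_0 = 5^3745 mod 14981 = 1. x_0 = 1, so 5 is not a witness.
Base 13071: x_0 = 13071^3745 mod 14981 = 14980. x_0 = 14980 ≡ −1, so 13071 is not a witness.
No listed base is a witness for 14981.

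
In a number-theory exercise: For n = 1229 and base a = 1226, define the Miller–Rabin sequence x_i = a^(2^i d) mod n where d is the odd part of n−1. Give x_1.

1228

n − 1 = 1228 = 2^2 · 307, so s = 2 and d = 307.
x_0 = 1226^307 mod 1229 = 632.
x_1 = 632^2 mod 1229 = 1228.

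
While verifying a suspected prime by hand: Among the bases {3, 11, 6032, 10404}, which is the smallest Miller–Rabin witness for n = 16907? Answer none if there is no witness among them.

n − 1 = 16906 = 2^1 · 8453, so s = 1 and d = 8453.
Base 3: x_0 = 3^8453 mod 16907 = 8453. x_0 ∉ {1, 16906} and s = 1, so 3 is a Miller–Rabin witness and 16907 is composite.
Base 11: x_0 = 11^8453 mod 16907 = 11242. x_0 ∉ {1, 16906} and s = 1, so 11 is a Miller–Rabin witness and 16907 is composite.
Base 6032: x_0 = 6032^8453 mod 16907 = 14529. x_0 ∉ {1, 16906} and s = 1, so 6032 is a Miller–Rabin witness and 16907 is composite.
Base 10404: x_0 = 10404^8453 mod 16907 = 4414. x_0 ∉ {1, 16906} and s = 1, so 10404 is a Miller–Rabin witness and 16907 is composite.
The smallest witness among the given bases is 3.

3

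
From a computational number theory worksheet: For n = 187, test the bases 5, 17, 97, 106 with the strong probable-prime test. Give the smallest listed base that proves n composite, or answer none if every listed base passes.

5

n − 1 = 186 = 2^1 · 93, so s = 1 and d = 93.
Base 5: x_0 = 5^93 mod 187 = 37. x_0 ∉ {1, 186} and s = 1, so 5 is a Miller–Rabin witness and 187 is composite.
Base 17: x_0 = 17^93 mod 187 = 51. x_0 ∉ {1, 186} and s = 1, so 17 is a Miller–Rabin witness and 187 is composite.
Base 97: x_0 = 97^93 mod 187 = 14. x_0 ∉ {1, 186} and s = 1, so 97 is a Miller–Rabin witness and 187 is composite.
Base 106: x_0 = 106^93 mod 187 = 123. x_0 ∉ {1, 186} and s = 1, so 106 is a Miller–Rabin witness and 187 is composite.
The smallest witness among the given bases is 5.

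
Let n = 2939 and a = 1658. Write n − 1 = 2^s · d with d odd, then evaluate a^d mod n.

n − 1 = 2938 = 2^1 · 1469, so s = 1 and d = 1469.
1658^1469 mod 2939 = 1.

1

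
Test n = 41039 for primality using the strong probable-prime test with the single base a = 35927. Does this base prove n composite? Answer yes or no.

no

n − 1 = 41038 = 2^1 · 20519, so s = 1 and d = 20519.
Repeated squaring mod 41039: 35927^1 ≡ 35927, 35927^2 ≡ 31740, 35927^4 ≡ 2228, 35927^8 ≡ 39304, 35927^16 ≡ 14378, 35927^32 ≡ 13441, 35927^64 ≡ 6803, 35927^128 ≡ 29856, 35927^256 ≡ 13656, 35927^512 ≡ 5120, 35927^1024 ≡ 31518, 35927^2048 ≡ 35329, 35927^4096 ≡ 19134, 35927^8192 ≡ 1037, 35927^16384 ≡ 8355.
20519 = 16384 + 4096 + 32 + 4 + 2 + 1, so 35927^20519 ≡ 8355·19134·13441·2228·31740·35927 ≡ 1 (mod 41039).
x_0 = 35927^20519 mod 41039 = 1.
x_0 = 1, so 35927 is not a witness.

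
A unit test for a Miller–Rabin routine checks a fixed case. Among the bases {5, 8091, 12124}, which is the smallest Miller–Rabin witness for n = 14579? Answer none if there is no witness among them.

5

n − 1 = 14578 = 2^1 · 7289, so s = 1 and d = 7289.
Base 5: x_0 = 5^7289 mod 14579 = 4197. x_0 ∉ {1, 14578} and s = 1, so 5 is a Miller–Rabin witness and 14579 is composite.
Base 8091: x_0 = 8091^7289 mod 14579 = 3269. x_0 ∉ {1, 14578} and s = 1, so 8091 is a Miller–Rabin witness and 14579 is composite.
Base 12124: x_0 = 12124^7289 mod 14579 = 13363. x_0 ∉ {1, 14578} and s = 1, so 12124 is a Miller–Rabin witness and 14579 is composite.
The smallest witness among the given bases is 5.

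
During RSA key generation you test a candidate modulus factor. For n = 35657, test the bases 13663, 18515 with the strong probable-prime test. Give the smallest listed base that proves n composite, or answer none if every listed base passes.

n − 1 = 35656 = 2^3 · 4457, so s = 3 and d = 4457.
Base 13663: x_0 = 13663^4457 mod 35657 = 34735. x_0 is neither 1 nor 35656, so continue squaring. x_1 = 34735^2 mod 35657 = 29973. x_2 = 29973^2 mod 35657 = 2614. Reached i = s−1 = 2 without hitting −1: 13663 is a Miller–Rabin witness and 35657 is composite.
Base 18515: x_0 = 18515^4457 mod 35657 = 12103. x_0 is neither 1 nor 35656, so continue squaring. x_1 = 12103^2 mod 35657 = 3653. x_2 = 3653^2 mod 35657 = 8691. Reached i = s−1 = 2 without hitting −1: 18515 is a Miller–Rabin witness and 35657 is composite.
The smallest witness among the given bases is 13663.

13663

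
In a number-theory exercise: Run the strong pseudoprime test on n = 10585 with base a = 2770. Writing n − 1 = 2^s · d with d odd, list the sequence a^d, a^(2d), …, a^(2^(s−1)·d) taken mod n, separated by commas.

510, 6060, 4235

n − 1 = 10584 = 2^3 · 1323, so s = 3 and d = 1323.
x_0 = 2770^1323 mod 10585 = 510.
x_1 = 510^2 mod 10585 = 6060.
x_2 = 6060^2 mod 10585 = 4235.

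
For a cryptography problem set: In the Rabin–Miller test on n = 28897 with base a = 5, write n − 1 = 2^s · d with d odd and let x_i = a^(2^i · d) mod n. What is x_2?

18769

n − 1 = 28896 = 2^5 · 903, so s = 5 and d = 903.
x_0 = 5^903 mod 28897 = 125.
x_1 = 125^2 mod 28897 = 15625.
x_2 = 15625^2 mod 28897 = 18769.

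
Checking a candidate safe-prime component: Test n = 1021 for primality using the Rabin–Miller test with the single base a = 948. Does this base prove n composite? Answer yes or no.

n − 1 = 1020 = 2^2 · 255, so s = 2 and d = 255.
By repeated squaring, 948^255 ≡ 1020 (mod 1021).
x_0 = 948^255 mod 1021 = 1020.
x_0 = 1020 ≡ −1, so 948 is not a witness.

no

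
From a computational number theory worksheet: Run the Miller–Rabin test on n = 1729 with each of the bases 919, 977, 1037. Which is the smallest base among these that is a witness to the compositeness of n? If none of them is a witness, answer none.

n − 1 = 1728 = 2^6 · 27, so s = 6 and d = 27.
Base 919: x_0 = 919^27 mod 1729 = 1. x_0 = 1, so 919 is not a witness.
Base 977: x_0 = 977^27 mod 1729 = 645. x_0 is neither 1 nor 1728, so continue squaring. x_1 = 645^2 mod 1729 = 1065. x_2 = 1065^2 mod 1729 = 1. x_2 = 1 but x_1 ≠ ±1, a nontrivial square root of 1 — 977 is a witness and 1729 is composite.
Base 1037: x_0 = 1037^27 mod 1729 = 1065. x_0 is neither 1 nor 1728, so continue squaring. x_1 = 1065^2 mod 1729 = 1. x_1 = 1 but x_0 ≠ ±1, a nontrivial square root of 1 — 1037 is a witness and 1729 is composite.
The smallest witness among the given bases is 977.

977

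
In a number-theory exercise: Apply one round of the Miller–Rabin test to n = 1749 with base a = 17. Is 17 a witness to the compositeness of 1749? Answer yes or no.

yes

n − 1 = 1748 = 2^2 · 437, so s = 2 and d = 437.
x_0 = 17^437 mod 1749 = 1064.
x_0 is neither 1 nor 1748, so continue squaring.
x_1 = 1064^2 mod 1749 = 493.
Reached i = s−1 = 1 without hitting −1: 17 is a Miller–Rabin witness and 1749 is composite.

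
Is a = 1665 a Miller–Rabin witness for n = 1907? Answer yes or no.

n − 1 = 1906 = 2^1 · 953, so s = 1 and d = 953.
By repeated squaring, 1665^953 ≡ 1 (mod 1907).
x_0 = 1665^953 mod 1907 = 1.
x_0 = 1, so 1665 is not a witness.

no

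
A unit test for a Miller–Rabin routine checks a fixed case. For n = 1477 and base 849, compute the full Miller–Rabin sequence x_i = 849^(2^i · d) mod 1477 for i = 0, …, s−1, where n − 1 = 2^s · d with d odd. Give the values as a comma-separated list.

1380, 547

n − 1 = 1476 = 2^2 · 369, so s = 2 and d = 369.
x_0 = 849^369 mod 1477 = 1380.
x_1 = 1380^2 mod 1477 = 547.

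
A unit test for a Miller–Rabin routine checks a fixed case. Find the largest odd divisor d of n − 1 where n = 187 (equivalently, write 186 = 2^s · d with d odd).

Halving: 186 → 93; 93 is odd.
So 186 = 2^1 · 93.

93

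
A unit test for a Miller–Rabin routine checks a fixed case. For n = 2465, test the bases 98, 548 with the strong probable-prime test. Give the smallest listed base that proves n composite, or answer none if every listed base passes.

n − 1 = 2464 = 2^5 · 77, so s = 5 and d = 77.
Base 98: x_0 = 98^77 mod 2465 = 2308. x_0 is neither 1 nor 2464, so continue squaring. x_1 = 2308^2 mod 2465 = 2464. x_1 ≡ −1, so 98 is not a witness.
Base 548: x_0 = 548^77 mod 2465 = 1143. x_0 is neither 1 nor 2464, so continue squaring. x_1 = 1143^2 mod 2465 = 2464. x_1 ≡ −1, so 548 is not a witness.
No listed base is a witness for 2465.

none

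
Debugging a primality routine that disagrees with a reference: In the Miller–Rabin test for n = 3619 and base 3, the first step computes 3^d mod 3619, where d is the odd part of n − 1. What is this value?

n − 1 = 3618 = 2^1 · 1809, so s = 1 and d = 1809.
3^1809 mod 3619 = 2204.

2204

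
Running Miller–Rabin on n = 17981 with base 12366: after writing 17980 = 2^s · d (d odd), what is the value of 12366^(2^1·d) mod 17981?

n − 1 = 17980 = 2^2 · 4495, so s = 2 and d = 4495.
x_0 = 12366^4495 mod 17981 = 14358.
x_1 = 14358^2 mod 17981 = 17980.

17980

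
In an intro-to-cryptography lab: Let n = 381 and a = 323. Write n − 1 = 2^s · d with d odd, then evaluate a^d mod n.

n − 1 = 380 = 2^2 · 95, so s = 2 and d = 95.
323^95 mod 381 = 113.

113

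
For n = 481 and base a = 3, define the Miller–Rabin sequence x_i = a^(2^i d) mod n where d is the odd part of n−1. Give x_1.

417

n − 1 = 480 = 2^5 · 15, so s = 5 and d = 15.
Repeated squaring mod 481: 3^1 ≡ 3, 3^2 ≡ 9, 3^4 ≡ 81, 3^8 ≡ 308.
15 = 8 + 4 + 2 + 1, so 3^15 ≡ 308·81·9·3 ≡ 196 (mod 481).
x_0 = 196.
x_1 = 196^2 mod 481 = 417.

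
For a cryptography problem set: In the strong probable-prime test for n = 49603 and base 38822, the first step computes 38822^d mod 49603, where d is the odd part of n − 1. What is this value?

n − 1 = 49602 = 2^1 · 24801, so s = 1 and d = 24801.
38822^24801 mod 49603 = 49602.

49602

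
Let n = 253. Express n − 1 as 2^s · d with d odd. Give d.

63

Halving: 252 → 126 → 63; 63 is odd.
So 252 = 2^2 · 63.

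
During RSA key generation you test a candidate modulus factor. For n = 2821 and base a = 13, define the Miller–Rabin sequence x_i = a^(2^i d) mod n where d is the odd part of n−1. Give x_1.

2171

n − 1 = 2820 = 2^2 · 705, so s = 2 and d = 705.
Repeated squaring mod 2821: 13^1 ≡ 13, 13^2 ≡ 169, 13^4 ≡ 351, 13^8 ≡ 1898, 13^16 ≡ 2808, 13^32 ≡ 169, 13^64 ≡ 351, 13^128 ≡ 1898, 13^256 ≡ 2808, 13^512 ≡ 169.
705 = 512 + 128 + 64 + 1, so 13^705 ≡ 169·1898·351·13 ≡ 650 (mod 2821).
x_0 = 650.
x_1 = 650^2 mod 2821 = 2171.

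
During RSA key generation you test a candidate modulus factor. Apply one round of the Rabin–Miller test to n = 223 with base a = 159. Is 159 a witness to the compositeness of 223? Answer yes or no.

no

n − 1 = 222 = 2^1 · 111, so s = 1 and d = 111.
x_0 = 159^111 mod 223 = 222.
x_0 = 222 ≡ −1, so 159 is not a witness.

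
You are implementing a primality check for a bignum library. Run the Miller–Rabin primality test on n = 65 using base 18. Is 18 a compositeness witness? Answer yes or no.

no

n − 1 = 64 = 2^6 · 1, so s = 6 and d = 1.
x_0 = 18^1 mod 65 = 18.
x_0 is neither 1 nor 64, so continue squaring.
x_1 = 18^2 mod 65 = 64.
x_1 ≡ −1, so 18 is not a witness.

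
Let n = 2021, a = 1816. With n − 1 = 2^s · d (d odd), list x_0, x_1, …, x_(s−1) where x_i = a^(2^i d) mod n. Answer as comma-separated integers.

n − 1 = 2020 = 2^2 · 505, so s = 2 and d = 505.
x_0 = 1816^505 mod 2021 = 1515.
x_1 = 1515^2 mod 2021 = 1390.

1515, 1390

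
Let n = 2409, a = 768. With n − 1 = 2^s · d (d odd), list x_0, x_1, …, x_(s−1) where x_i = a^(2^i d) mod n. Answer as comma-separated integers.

2286, 675, 324

n − 1 = 2408 = 2^3 · 301, so s = 3 and d = 301.
x_0 = 768^301 mod 2409 = 2286.
x_1 = 2286^2 mod 2409 = 675.
x_2 = 675^2 mod 2409 = 324.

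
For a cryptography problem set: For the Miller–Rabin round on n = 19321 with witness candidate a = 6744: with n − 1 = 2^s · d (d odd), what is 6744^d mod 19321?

14594

n − 1 = 19320 = 2^3 · 2415, so s = 3 and d = 2415.
Repeated squaring mod 19321: 6744^1 ≡ 6744, 6744^2 ≡ 19223, 6744^4 ≡ 9604, 6744^8 ≡ 17683, 6744^16 ≡ 16746, 6744^32 ≡ 3522, 6744^64 ≡ 402, 6744^128 ≡ 7036, 6744^256 ≡ 4894, 6744^512 ≡ 12517, 6744^1024 ≡ 1300, 6744^2048 ≡ 9073.
2415 = 2048 + 256 + 64 + 32 + 8 + 4 + 2 + 1, so 6744^2415 ≡ 9073·4894·402·3522·17683·9604·19223·6744 ≡ 14594 (mod 19321).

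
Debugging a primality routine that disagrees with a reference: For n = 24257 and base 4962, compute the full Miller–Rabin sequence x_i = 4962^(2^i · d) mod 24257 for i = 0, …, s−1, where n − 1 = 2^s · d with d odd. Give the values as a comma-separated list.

n − 1 = 24256 = 2^6 · 379, so s = 6 and d = 379.
x_0 = 4962^379 mod 24257 = 21726.
x_1 = 21726^2 mod 24257 = 2113.
x_2 = 2113^2 mod 24257 = 1481.
x_3 = 1481^2 mod 24257 = 10231.
x_4 = 10231^2 mod 24257 = 4406.
x_5 = 4406^2 mod 24257 = 7236.

21726, 2113, 1481, 10231, 4406, 7236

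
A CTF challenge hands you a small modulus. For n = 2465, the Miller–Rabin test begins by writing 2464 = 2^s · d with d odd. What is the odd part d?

77

Halving: 2464 → 1232 → 616 → 308 → 154 → 77; 77 is odd.
So 2464 = 2^5 · 77.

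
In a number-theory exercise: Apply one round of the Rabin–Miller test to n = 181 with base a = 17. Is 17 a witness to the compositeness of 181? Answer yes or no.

no

n − 1 = 180 = 2^2 · 45, so s = 2 and d = 45.
x_0 = 17^45 mod 181 = 19.
x_0 is neither 1 nor 180, so continue squaring.
x_1 = 19^2 mod 181 = 180.
x_1 ≡ −1, so 17 is not a witness.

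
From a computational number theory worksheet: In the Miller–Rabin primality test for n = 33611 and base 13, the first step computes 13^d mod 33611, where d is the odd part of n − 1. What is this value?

n − 1 = 33610 = 2^1 · 16805, so s = 1 and d = 16805.
13^16805 mod 33611 = 24569.

24569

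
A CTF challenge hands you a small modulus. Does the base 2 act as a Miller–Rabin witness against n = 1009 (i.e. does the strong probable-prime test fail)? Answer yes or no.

no

n − 1 = 1008 = 2^4 · 63, so s = 4 and d = 63.
x_0 = 2^63 mod 1009 = 192.
x_0 is neither 1 nor 1008, so continue squaring.
x_1 = 192^2 mod 1009 = 540.
x_2 = 540^2 mod 1009 = 1008.
x_2 ≡ −1, so 2 is not a witness.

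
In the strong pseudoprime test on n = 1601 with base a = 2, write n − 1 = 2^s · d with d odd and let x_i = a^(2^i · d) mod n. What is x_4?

1

n − 1 = 1600 = 2^6 · 25, so s = 6 and d = 25.
Repeated squaring mod 1601: 2^1 ≡ 2, 2^2 ≡ 4, 2^4 ≡ 16, 2^8 ≡ 256, 2^16 ≡ 1496.
25 = 16 + 8 + 1, so 2^25 ≡ 1496·256·2 ≡ 674 (mod 1601).
x_0 = 674.
x_1 = 674^2 mod 1601 = 1193.
x_2 = 1193^2 mod 1601 = 1561.
x_3 = 1561^2 mod 1601 = 1600.
x_4 = 1600^2 mod 1601 = 1.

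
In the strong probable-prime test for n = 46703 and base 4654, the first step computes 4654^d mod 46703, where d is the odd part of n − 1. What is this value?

46702

n − 1 = 46702 = 2^1 · 23351, so s = 1 and d = 23351.
4654^23351 mod 46703 = 46702.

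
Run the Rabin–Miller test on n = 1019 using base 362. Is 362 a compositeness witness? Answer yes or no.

no

n − 1 = 1018 = 2^1 · 509, so s = 1 and d = 509.
Repeated squaring mod 1019: 362^1 ≡ 362, 362^2 ≡ 612, 362^4 ≡ 571, 362^8 ≡ 980, 362^16 ≡ 502, 362^32 ≡ 311, 362^64 ≡ 935, 362^128 ≡ 942, 362^256 ≡ 834.
509 = 256 + 128 + 64 + 32 + 16 + 8 + 4 + 1, so 362^509 ≡ 834·942·935·311·502·980·571·362 ≡ 1018 (mod 1019).
x_0 = 362^509 mod 1019 = 1018.
x_0 = 1018 ≡ −1, so 362 is not a witness.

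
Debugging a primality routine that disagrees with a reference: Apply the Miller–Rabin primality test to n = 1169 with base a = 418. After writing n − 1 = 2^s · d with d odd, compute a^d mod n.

n − 1 = 1168 = 2^4 · 73, so s = 4 and d = 73.
418^73 mod 1169 = 523.

523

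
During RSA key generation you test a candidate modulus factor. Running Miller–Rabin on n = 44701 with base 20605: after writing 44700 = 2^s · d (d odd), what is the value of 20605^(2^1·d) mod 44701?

n − 1 = 44700 = 2^2 · 11175, so s = 2 and d = 11175.
x_0 = 20605^11175 mod 44701 = 299.
x_1 = 299^2 mod 44701 = 44700.

44700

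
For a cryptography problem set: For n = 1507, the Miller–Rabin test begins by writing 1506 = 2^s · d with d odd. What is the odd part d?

Halving: 1506 → 753; 753 is odd.
So 1506 = 2^1 · 753.

753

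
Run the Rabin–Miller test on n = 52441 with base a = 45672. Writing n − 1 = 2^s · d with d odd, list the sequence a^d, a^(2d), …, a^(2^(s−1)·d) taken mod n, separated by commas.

7664, 2976, 46488

n − 1 = 52440 = 2^3 · 6555, so s = 3 and d = 6555.
x_0 = 45672^6555 mod 52441 = 7664.
x_1 = 7664^2 mod 52441 = 2976.
x_2 = 2976^2 mod 52441 = 46488.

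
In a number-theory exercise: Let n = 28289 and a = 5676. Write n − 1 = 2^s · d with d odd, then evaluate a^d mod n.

12397

n − 1 = 28288 = 2^7 · 221, so s = 7 and d = 221.
Repeated squaring mod 28289: 5676^1 ≡ 5676, 5676^2 ≡ 24094, 5676^4 ≡ 2267, 5676^8 ≡ 18980, 5676^16 ≡ 8274, 5676^32 ≡ 27985, 5676^64 ≡ 7549, 5676^128 ≡ 13355.
221 = 128 + 64 + 16 + 8 + 4 + 1, so 5676^221 ≡ 13355·7549·8274·18980·2267·5676 ≡ 12397 (mod 28289).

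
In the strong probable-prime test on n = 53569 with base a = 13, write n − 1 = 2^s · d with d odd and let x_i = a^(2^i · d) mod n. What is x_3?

n − 1 = 53568 = 2^6 · 837, so s = 6 and d = 837.
x_0 = 13^837 mod 53569 = 25065.
x_1 = 25065^2 mod 53569 = 50562.
x_2 = 50562^2 mod 53569 = 42457.
x_3 = 42457^2 mod 53569 = 53568.

53568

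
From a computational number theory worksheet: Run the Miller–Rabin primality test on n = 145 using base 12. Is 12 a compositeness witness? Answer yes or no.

n − 1 = 144 = 2^4 · 9, so s = 4 and d = 9.
x_0 = 12^9 mod 145 = 12.
x_0 is neither 1 nor 144, so continue squaring.
x_1 = 12^2 mod 145 = 144.
x_1 ≡ −1, so 12 is not a witness.

no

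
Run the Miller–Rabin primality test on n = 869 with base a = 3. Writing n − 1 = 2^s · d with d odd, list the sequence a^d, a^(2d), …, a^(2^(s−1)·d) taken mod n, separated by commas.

581, 389

n − 1 = 868 = 2^2 · 217, so s = 2 and d = 217.
x_0 = 3^217 mod 869 = 581.
x_1 = 581^2 mod 869 = 389.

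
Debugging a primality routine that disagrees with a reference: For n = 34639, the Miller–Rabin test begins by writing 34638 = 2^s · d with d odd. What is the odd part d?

Halving: 34638 → 17319; 17319 is odd.
So 34638 = 2^1 · 17319.

17319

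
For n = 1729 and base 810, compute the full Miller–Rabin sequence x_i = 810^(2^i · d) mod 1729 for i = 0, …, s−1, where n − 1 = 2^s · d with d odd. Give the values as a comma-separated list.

1728, 1, 1, 1, 1, 1

n − 1 = 1728 = 2^6 · 27, so s = 6 and d = 27.
x_0 = 810^27 mod 1729 = 1728.
x_1 = 1728^2 mod 1729 = 1.
x_2 = 1^2 mod 1729 = 1.
x_3 = 1^2 mod 1729 = 1.
x_4 = 1^2 mod 1729 = 1.
x_5 = 1^2 mod 1729 = 1.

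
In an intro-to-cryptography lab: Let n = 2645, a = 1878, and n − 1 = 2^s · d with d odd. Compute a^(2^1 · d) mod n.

1674

n − 1 = 2644 = 2^2 · 661, so s = 2 and d = 661.
x_0 = 1878^661 mod 2645 = 2338.
x_1 = 2338^2 mod 2645 = 1674.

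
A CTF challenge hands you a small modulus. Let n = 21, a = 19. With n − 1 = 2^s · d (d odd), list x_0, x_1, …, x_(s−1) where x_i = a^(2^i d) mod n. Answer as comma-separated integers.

10, 16

n − 1 = 20 = 2^2 · 5, so s = 2 and d = 5.
x_0 = 19^5 mod 21 = 10.
x_1 = 10^2 mod 21 = 16.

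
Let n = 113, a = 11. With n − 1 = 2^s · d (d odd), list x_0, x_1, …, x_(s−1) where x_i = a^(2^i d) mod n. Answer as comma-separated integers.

95, 98, 112, 1

n − 1 = 112 = 2^4 · 7, so s = 4 and d = 7.
x_0 = 11^7 mod 113 = 95.
x_1 = 95^2 mod 113 = 98.
x_2 = 98^2 mod 113 = 112.
x_3 = 112^2 mod 113 = 1.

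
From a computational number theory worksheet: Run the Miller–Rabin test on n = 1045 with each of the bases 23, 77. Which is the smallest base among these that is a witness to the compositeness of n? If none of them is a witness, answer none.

23

n − 1 = 1044 = 2^2 · 261, so s = 2 and d = 261.
Base 23: x_0 = 23^261 mod 1045 = 628. x_0 is neither 1 nor 1044, so continue squaring. x_1 = 628^2 mod 1045 = 419. Reached i = s−1 = 1 without hitting −1: 23 is a Miller–Rabin witness and 1045 is composite.
Base 77: x_0 = 77^261 mod 1045 = 77. x_0 is neither 1 nor 1044, so continue squaring. x_1 = 77^2 mod 1045 = 704. Reached i = s−1 = 1 without hitting −1: 77 is a Miller–Rabin witness and 1045 is composite.
The smallest witness among the given bases is 23.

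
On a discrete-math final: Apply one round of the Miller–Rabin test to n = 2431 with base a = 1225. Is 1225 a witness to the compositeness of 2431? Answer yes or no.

n − 1 = 2430 = 2^1 · 1215, so s = 1 and d = 1215.
Repeated squaring mod 2431: 1225^1 ≡ 1225, 1225^2 ≡ 698, 1225^4 ≡ 1004, 1225^8 ≡ 1582, 1225^16 ≡ 1225, 1225^32 ≡ 698, 1225^64 ≡ 1004, 1225^128 ≡ 1582, 1225^256 ≡ 1225, 1225^512 ≡ 698, 1225^1024 ≡ 1004.
1215 = 1024 + 128 + 32 + 16 + 8 + 4 + 2 + 1, so 1225^1215 ≡ 1004·1582·698·1225·1582·1004·698·1225 ≡ 1 (mod 2431).
x_0 = 1225^1215 mod 2431 = 1.
x_0 = 1, so 1225 is not a witness.

no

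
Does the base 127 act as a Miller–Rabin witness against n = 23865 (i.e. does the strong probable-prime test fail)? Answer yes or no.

yes

n − 1 = 23864 = 2^3 · 2983, so s = 3 and d = 2983.
x_0 = 127^2983 mod 23865 = 1933.
x_0 is neither 1 nor 23864, so continue squaring.
x_1 = 1933^2 mod 23865 = 13549.
x_2 = 13549^2 mod 23865 = 5821.
Reached i = s−1 = 2 without hitting −1: 127 is a Miller–Rabin witness and 23865 is composite.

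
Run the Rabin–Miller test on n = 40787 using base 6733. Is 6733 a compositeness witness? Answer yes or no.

n − 1 = 40786 = 2^1 · 20393, so s = 1 and d = 20393.
Repeated squaring mod 40787: 6733^1 ≡ 6733, 6733^2 ≡ 18932, 6733^4 ≡ 25255, 6733^8 ≡ 28706, 6733^16 ≡ 14675, 6733^32 ≡ 265, 6733^64 ≡ 29438, 6733^128 ≡ 35242, 6733^256 ≡ 34414, 6733^512 ≡ 32064, 6733^1024 ≡ 22974, 6733^2048 ≡ 20896, 6733^4096 ≡ 17981, 6733^8192 ≡ 38599, 6733^16384 ≡ 15265.
20393 = 16384 + 2048 + 1024 + 512 + 256 + 128 + 32 + 8 + 1, so 6733^20393 ≡ 15265·20896·22974·32064·34414·35242·265·28706·6733 ≡ 1 (mod 40787).
x_0 = 6733^20393 mod 40787 = 1.
x_0 = 1, so 6733 is not a witness.

no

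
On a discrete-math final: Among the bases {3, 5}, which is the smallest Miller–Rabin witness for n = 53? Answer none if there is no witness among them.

none

n − 1 = 52 = 2^2 · 13, so s = 2 and d = 13.
Base 3: x_0 = 3^13 mod 53 = 30. x_0 is neither 1 nor 52, so continue squaring. x_1 = 30^2 mod 53 = 52. x_1 ≡ −1, so 3 is not a witness.
Base 5: x_0 = 5^13 mod 53 = 23. x_0 is neither 1 nor 52, so continue squaring. x_1 = 23^2 mod 53 = 52. x_1 ≡ −1, so 5 is not a witness.
No listed base is a witness for 53.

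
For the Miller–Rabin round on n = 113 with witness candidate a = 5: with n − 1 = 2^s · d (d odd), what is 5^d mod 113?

42

n − 1 = 112 = 2^4 · 7, so s = 4 and d = 7.
Repeated squaring mod 113: 5^1 ≡ 5, 5^2 ≡ 25, 5^4 ≡ 60.
7 = 4 + 2 + 1, so 5^7 ≡ 60·25·5 ≡ 42 (mod 113).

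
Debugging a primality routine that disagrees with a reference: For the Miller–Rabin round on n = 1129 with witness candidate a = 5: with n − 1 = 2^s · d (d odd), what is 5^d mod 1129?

1128

n − 1 = 1128 = 2^3 · 141, so s = 3 and d = 141.
5^141 mod 1129 = 1128.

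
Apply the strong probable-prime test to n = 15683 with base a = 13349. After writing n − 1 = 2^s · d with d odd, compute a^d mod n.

15682

n − 1 = 15682 = 2^1 · 7841, so s = 1 and d = 7841.
13349^7841 mod 15683 = 15682.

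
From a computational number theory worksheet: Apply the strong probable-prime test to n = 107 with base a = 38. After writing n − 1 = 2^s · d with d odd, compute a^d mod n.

106

n − 1 = 106 = 2^1 · 53, so s = 1 and d = 53.
38^53 mod 107 = 106.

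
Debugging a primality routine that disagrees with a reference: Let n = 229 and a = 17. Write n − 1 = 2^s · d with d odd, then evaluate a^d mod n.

1

n − 1 = 228 = 2^2 · 57, so s = 2 and d = 57.
Repeated squaring mod 229: 17^1 ≡ 17, 17^2 ≡ 60, 17^4 ≡ 165, 17^8 ≡ 203, 17^16 ≡ 218, 17^32 ≡ 121.
57 = 32 + 16 + 8 + 1, so 17^57 ≡ 121·218·203·17 ≡ 1 (mod 229).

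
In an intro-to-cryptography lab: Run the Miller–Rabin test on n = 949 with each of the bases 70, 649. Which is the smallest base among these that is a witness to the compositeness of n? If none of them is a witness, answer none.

n − 1 = 948 = 2^2 · 237, so s = 2 and d = 237.
Base 70: x_0 = 70^237 mod 949 = 538. x_0 is neither 1 nor 948, so continue squaring. x_1 = 538^2 mod 949 = 948. x_1 ≡ −1, so 70 is not a witness.
Base 649: x_0 = 649^237 mod 949 = 948. x_0 = 948 ≡ −1, so 649 is not a witness.
No listed base is a witness for 949.

none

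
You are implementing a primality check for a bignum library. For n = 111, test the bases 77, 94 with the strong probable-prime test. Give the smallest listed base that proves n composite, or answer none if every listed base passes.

77

n − 1 = 110 = 2^1 · 55, so s = 1 and d = 55.
Base 77: x_0 = 77^55 mod 111 = 77. x_0 ∉ {1, 110} and s = 1, so 77 is a Miller–Rabin witness and 111 is composite.
Base 94: x_0 = 94^55 mod 111 = 91. x_0 ∉ {1, 110} and s = 1, so 94 is a Miller–Rabin witness and 111 is composite.
The smallest witness among the given bases is 77.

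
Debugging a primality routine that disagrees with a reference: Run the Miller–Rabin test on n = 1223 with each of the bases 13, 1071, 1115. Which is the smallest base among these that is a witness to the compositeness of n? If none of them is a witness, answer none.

none

n − 1 = 1222 = 2^1 · 611, so s = 1 and d = 611.
Base 13: x_0 = 13^611 mod 1223 = 1. x_0 = 1, so 13 is not a witness.
Base 1071: x_0 = 1071^611 mod 1223 = 1. x_0 = 1, so 1071 is not a witness.
Base 1115: x_0 = 1115^611 mod 1223 = 1222. x_0 = 1222 ≡ −1, so 1115 is not a witness.
No listed base is a witness for 1223.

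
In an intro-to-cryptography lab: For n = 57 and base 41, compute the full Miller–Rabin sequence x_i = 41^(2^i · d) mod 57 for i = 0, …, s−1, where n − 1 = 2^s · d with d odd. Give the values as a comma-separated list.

n − 1 = 56 = 2^3 · 7, so s = 3 and d = 7.
x_0 = 41^7 mod 57 = 2.
x_1 = 2^2 mod 57 = 4.
x_2 = 4^2 mod 57 = 16.

2, 4, 16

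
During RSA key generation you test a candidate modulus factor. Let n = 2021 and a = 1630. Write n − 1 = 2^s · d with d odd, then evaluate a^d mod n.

1200

n − 1 = 2020 = 2^2 · 505, so s = 2 and d = 505.
1630^505 mod 2021 = 1200.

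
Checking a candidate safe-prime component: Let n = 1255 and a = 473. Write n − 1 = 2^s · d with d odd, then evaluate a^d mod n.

1092

n − 1 = 1254 = 2^1 · 627, so s = 1 and d = 627.
Repeated squaring mod 1255: 473^1 ≡ 473, 473^2 ≡ 339, 473^4 ≡ 716, 473^8 ≡ 616, 473^16 ≡ 446, 473^32 ≡ 626, 473^64 ≡ 316, 473^128 ≡ 711, 473^256 ≡ 1011, 473^512 ≡ 551.
627 = 512 + 64 + 32 + 16 + 2 + 1, so 473^627 ≡ 551·316·626·446·339·473 ≡ 1092 (mod 1255).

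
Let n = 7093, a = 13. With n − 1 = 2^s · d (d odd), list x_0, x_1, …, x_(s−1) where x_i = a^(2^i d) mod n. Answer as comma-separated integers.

3619, 3483

n − 1 = 7092 = 2^2 · 1773, so s = 2 and d = 1773.
x_0 = 13^1773 mod 7093 = 3619.
x_1 = 3619^2 mod 7093 = 3483.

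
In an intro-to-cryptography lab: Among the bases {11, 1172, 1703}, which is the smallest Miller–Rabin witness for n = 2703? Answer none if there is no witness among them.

n − 1 = 2702 = 2^1 · 1351, so s = 1 and d = 1351.
Base 11: x_0 = 11^1351 mod 2703 = 1142. x_0 ∉ {1, 2702} and s = 1, so 11 is a Miller–Rabin witness and 2703 is composite.
Base 1172: x_0 = 1172^1351 mod 2703 = 2447. x_0 ∉ {1, 2702} and s = 1, so 1172 is a Miller–Rabin witness and 2703 is composite.
Base 1703: x_0 = 1703^1351 mod 2703 = 674. x_0 ∉ {1, 2702} and s = 1, so 1703 is a Miller–Rabin witness and 2703 is composite.
The smallest witness among the given bases is 11.

11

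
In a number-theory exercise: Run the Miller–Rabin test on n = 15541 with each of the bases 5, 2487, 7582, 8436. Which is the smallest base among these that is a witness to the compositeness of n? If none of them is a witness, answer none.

n − 1 = 15540 = 2^2 · 3885, so s = 2 and d = 3885.
Base 5: x_0 = 5^3885 mod 15541 = 1. x_0 = 1, so 5 is not a witness.
Base 2487: x_0 = 2487^3885 mod 15541 = 1. x_0 = 1, so 2487 is not a witness.
Base 7582: x_0 = 7582^3885 mod 15541 = 514. x_0 is neither 1 nor 15540, so continue squaring. x_1 = 514^2 mod 15541 = 15540. x_1 ≡ −1, so 7582 is not a witness.
Base 8436: x_0 = 8436^3885 mod 15541 = 514. x_0 is neither 1 nor 15540, so continue squaring. x_1 = 514^2 mod 15541 = 15540. x_1 ≡ −1, so 8436 is not a witness.
No listed base is a witness for 15541.

none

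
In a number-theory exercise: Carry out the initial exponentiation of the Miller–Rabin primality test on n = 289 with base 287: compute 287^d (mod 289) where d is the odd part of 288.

66

n − 1 = 288 = 2^5 · 9, so s = 5 and d = 9.
287^9 mod 289 = 66.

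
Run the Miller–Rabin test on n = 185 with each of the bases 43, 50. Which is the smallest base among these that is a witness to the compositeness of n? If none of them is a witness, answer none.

50

n − 1 = 184 = 2^3 · 23, so s = 3 and d = 23.
Base 43: x_0 = 43^23 mod 185 = 142. x_0 is neither 1 nor 184, so continue squaring. x_1 = 142^2 mod 185 = 184. x_1 ≡ −1, so 43 is not a witness.
Base 50: x_0 = 50^23 mod 185 = 150. x_0 is neither 1 nor 184, so continue squaring. x_1 = 150^2 mod 185 = 115. x_2 = 115^2 mod 185 = 90. Reached i = s−1 = 2 without hitting −1: 50 is a Miller–Rabin witness and 185 is composite.
The smallest witness among the given bases is 50.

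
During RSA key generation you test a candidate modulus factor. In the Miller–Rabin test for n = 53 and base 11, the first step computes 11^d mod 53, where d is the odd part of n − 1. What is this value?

n − 1 = 52 = 2^2 · 13, so s = 2 and d = 13.
Repeated squaring mod 53: 11^1 ≡ 11, 11^2 ≡ 15, 11^4 ≡ 13, 11^8 ≡ 10.
13 = 8 + 4 + 1, so 11^13 ≡ 10·13·11 ≡ 52 (mod 53).

52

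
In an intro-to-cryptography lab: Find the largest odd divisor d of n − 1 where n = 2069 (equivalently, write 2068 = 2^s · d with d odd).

517

Halving: 2068 → 1034 → 517; 517 is odd.
So 2068 = 2^2 · 517.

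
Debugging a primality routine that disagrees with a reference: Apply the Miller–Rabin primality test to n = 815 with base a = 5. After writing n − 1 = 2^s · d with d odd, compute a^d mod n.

790

n − 1 = 814 = 2^1 · 407, so s = 1 and d = 407.
Repeated squaring mod 815: 5^1 ≡ 5, 5^2 ≡ 25, 5^4 ≡ 625, 5^8 ≡ 240, 5^16 ≡ 550, 5^32 ≡ 135, 5^64 ≡ 295, 5^128 ≡ 635, 5^256 ≡ 615.
407 = 256 + 128 + 16 + 4 + 2 + 1, so 5^407 ≡ 615·635·550·625·25·5 ≡ 790 (mod 815).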